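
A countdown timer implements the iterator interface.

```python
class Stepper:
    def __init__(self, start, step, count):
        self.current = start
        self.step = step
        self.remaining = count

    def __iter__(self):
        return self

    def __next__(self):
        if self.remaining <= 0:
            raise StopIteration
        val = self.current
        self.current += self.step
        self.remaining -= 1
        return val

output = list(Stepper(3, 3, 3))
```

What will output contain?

Step 1: Stepper starts at 3, increments by 3, for 3 steps:
  Yield 3, then current += 3
  Yield 6, then current += 3
  Yield 9, then current += 3
Therefore output = [3, 6, 9].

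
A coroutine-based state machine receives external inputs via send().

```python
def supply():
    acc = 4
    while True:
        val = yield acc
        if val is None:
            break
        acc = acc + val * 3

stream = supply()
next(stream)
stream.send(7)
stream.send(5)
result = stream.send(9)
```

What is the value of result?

Step 1: next() -> yield acc=4.
Step 2: send(7) -> val=7, acc = 4 + 7*3 = 25, yield 25.
Step 3: send(5) -> val=5, acc = 25 + 5*3 = 40, yield 40.
Step 4: send(9) -> val=9, acc = 40 + 9*3 = 67, yield 67.
Therefore result = 67.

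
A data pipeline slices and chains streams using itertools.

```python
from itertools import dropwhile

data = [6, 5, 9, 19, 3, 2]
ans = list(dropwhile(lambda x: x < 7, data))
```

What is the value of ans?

Step 1: dropwhile drops elements while < 7:
  6 < 7: dropped
  5 < 7: dropped
  9: kept (dropping stopped)
Step 2: Remaining elements kept regardless of condition.
Therefore ans = [9, 19, 3, 2].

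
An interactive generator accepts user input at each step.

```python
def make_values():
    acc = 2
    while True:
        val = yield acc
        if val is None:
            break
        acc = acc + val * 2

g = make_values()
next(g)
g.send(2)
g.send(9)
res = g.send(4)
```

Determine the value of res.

Step 1: next() -> yield acc=2.
Step 2: send(2) -> val=2, acc = 2 + 2*2 = 6, yield 6.
Step 3: send(9) -> val=9, acc = 6 + 9*2 = 24, yield 24.
Step 4: send(4) -> val=4, acc = 24 + 4*2 = 32, yield 32.
Therefore res = 32.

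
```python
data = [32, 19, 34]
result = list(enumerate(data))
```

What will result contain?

Step 1: enumerate pairs each element with its index:
  (0, 32)
  (1, 19)
  (2, 34)
Therefore result = [(0, 32), (1, 19), (2, 34)].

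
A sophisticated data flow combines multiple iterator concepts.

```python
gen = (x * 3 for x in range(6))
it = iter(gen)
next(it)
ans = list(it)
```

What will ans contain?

Step 1: Generator produces [0, 3, 6, 9, 12, 15].
Step 2: next(it) consumes first element (0).
Step 3: list(it) collects remaining: [3, 6, 9, 12, 15].
Therefore ans = [3, 6, 9, 12, 15].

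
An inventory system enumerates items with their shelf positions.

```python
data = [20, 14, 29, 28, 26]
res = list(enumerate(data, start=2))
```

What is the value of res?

Step 1: enumerate with start=2:
  (2, 20)
  (3, 14)
  (4, 29)
  (5, 28)
  (6, 26)
Therefore res = [(2, 20), (3, 14), (4, 29), (5, 28), (6, 26)].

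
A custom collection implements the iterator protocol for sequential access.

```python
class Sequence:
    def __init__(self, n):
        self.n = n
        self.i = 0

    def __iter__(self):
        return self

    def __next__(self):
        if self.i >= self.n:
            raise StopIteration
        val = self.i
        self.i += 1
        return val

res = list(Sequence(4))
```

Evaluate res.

Step 1: Sequence(4) creates an iterator counting 0 to 3.
Step 2: list() consumes all values: [0, 1, 2, 3].
Therefore res = [0, 1, 2, 3].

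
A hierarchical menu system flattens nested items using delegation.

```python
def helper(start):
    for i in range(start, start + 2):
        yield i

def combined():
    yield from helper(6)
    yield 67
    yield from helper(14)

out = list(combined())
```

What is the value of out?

Step 1: combined() delegates to helper(6):
  yield 6
  yield 7
Step 2: yield 67
Step 3: Delegates to helper(14):
  yield 14
  yield 15
Therefore out = [6, 7, 67, 14, 15].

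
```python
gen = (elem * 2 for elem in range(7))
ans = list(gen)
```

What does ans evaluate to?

Step 1: For each elem in range(7), compute elem*2:
  elem=0: 0*2 = 0
  elem=1: 1*2 = 2
  elem=2: 2*2 = 4
  elem=3: 3*2 = 6
  elem=4: 4*2 = 8
  elem=5: 5*2 = 10
  elem=6: 6*2 = 12
Therefore ans = [0, 2, 4, 6, 8, 10, 12].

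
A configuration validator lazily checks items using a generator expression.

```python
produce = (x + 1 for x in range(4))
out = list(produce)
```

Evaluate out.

Step 1: For each x in range(4), compute x+1:
  x=0: 0+1 = 1
  x=1: 1+1 = 2
  x=2: 2+1 = 3
  x=3: 3+1 = 4
Therefore out = [1, 2, 3, 4].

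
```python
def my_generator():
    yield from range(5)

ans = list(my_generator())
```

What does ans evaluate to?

Step 1: yield from delegates to the iterable, yielding each element.
Step 2: Collected values: [0, 1, 2, 3, 4].
Therefore ans = [0, 1, 2, 3, 4].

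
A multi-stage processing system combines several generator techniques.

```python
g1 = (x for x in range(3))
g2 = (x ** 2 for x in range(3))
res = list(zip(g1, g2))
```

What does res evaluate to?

Step 1: g1 produces [0, 1, 2].
Step 2: g2 produces [0, 1, 4].
Step 3: zip pairs them: [(0, 0), (1, 1), (2, 4)].
Therefore res = [(0, 0), (1, 1), (2, 4)].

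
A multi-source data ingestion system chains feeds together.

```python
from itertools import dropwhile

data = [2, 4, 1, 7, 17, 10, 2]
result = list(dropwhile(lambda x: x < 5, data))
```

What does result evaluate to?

Step 1: dropwhile drops elements while < 5:
  2 < 5: dropped
  4 < 5: dropped
  1 < 5: dropped
  7: kept (dropping stopped)
Step 2: Remaining elements kept regardless of condition.
Therefore result = [7, 17, 10, 2].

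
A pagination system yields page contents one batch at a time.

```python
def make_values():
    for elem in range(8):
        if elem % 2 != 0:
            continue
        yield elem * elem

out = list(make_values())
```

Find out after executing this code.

Step 1: Only yield elem**2 when elem is divisible by 2:
  elem=0: 0 % 2 == 0, yield 0**2 = 0
  elem=2: 2 % 2 == 0, yield 2**2 = 4
  elem=4: 4 % 2 == 0, yield 4**2 = 16
  elem=6: 6 % 2 == 0, yield 6**2 = 36
Therefore out = [0, 4, 16, 36].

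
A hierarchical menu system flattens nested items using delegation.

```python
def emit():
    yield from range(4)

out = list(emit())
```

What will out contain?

Step 1: yield from delegates to the iterable, yielding each element.
Step 2: Collected values: [0, 1, 2, 3].
Therefore out = [0, 1, 2, 3].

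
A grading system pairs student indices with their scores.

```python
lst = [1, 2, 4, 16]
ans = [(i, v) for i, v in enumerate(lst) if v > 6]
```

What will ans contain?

Step 1: Filter enumerate([1, 2, 4, 16]) keeping v > 6:
  (0, 1): 1 <= 6, excluded
  (1, 2): 2 <= 6, excluded
  (2, 4): 4 <= 6, excluded
  (3, 16): 16 > 6, included
Therefore ans = [(3, 16)].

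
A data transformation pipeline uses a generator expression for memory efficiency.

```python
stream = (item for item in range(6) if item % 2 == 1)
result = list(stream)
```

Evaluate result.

Step 1: Filter range(6) keeping only odd values:
  item=0: even, excluded
  item=1: odd, included
  item=2: even, excluded
  item=3: odd, included
  item=4: even, excluded
  item=5: odd, included
Therefore result = [1, 3, 5].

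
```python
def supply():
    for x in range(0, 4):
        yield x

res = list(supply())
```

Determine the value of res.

Step 1: The generator yields each value from range(0, 4).
Step 2: list() consumes all yields: [0, 1, 2, 3].
Therefore res = [0, 1, 2, 3].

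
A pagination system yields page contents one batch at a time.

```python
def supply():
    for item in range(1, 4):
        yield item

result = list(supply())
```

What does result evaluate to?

Step 1: The generator yields each value from range(1, 4).
Step 2: list() consumes all yields: [1, 2, 3].
Therefore result = [1, 2, 3].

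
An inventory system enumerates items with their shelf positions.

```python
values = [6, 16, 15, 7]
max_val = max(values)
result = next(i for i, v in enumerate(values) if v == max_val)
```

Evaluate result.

Step 1: max([6, 16, 15, 7]) = 16.
Step 2: Find first index where value == 16:
  Index 0: 6 != 16
  Index 1: 16 == 16, found!
Therefore result = 1.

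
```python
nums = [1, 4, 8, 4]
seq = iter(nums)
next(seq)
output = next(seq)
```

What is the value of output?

Step 1: Create iterator over [1, 4, 8, 4].
Step 2: next() consumes 1.
Step 3: next() returns 4.
Therefore output = 4.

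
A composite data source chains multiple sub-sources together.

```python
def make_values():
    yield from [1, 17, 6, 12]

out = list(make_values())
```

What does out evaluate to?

Step 1: yield from delegates to the iterable, yielding each element.
Step 2: Collected values: [1, 17, 6, 12].
Therefore out = [1, 17, 6, 12].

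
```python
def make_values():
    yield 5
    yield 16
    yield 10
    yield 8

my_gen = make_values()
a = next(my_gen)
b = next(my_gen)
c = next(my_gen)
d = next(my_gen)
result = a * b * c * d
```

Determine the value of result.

Step 1: Create generator and consume all values:
  a = next(my_gen) = 5
  b = next(my_gen) = 16
  c = next(my_gen) = 10
  d = next(my_gen) = 8
Step 2: result = 5 * 16 * 10 * 8 = 6400.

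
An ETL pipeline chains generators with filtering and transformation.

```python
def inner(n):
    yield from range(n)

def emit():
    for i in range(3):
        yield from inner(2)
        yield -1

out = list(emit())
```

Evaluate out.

Step 1: For each i in range(3):
  i=0: yield from inner(2) -> [0, 1], then yield -1
  i=1: yield from inner(2) -> [0, 1], then yield -1
  i=2: yield from inner(2) -> [0, 1], then yield -1
Therefore out = [0, 1, -1, 0, 1, -1, 0, 1, -1].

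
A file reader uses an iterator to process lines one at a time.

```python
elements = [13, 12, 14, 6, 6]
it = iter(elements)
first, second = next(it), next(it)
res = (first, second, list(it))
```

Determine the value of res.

Step 1: Create iterator over [13, 12, 14, 6, 6].
Step 2: first = 13, second = 12.
Step 3: Remaining elements: [14, 6, 6].
Therefore res = (13, 12, [14, 6, 6]).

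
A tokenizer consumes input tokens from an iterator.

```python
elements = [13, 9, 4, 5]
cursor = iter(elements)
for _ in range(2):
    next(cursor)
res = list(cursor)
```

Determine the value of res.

Step 1: Create iterator over [13, 9, 4, 5].
Step 2: Advance 2 positions (consuming [13, 9]).
Step 3: list() collects remaining elements: [4, 5].
Therefore res = [4, 5].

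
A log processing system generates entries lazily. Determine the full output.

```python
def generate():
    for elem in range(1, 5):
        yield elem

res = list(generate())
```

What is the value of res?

Step 1: The generator yields each value from range(1, 5).
Step 2: list() consumes all yields: [1, 2, 3, 4].
Therefore res = [1, 2, 3, 4].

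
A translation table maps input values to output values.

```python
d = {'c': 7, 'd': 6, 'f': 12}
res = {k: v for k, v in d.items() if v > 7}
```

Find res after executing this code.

Step 1: Filter items where value > 7:
  'c': 7 <= 7: removed
  'd': 6 <= 7: removed
  'f': 12 > 7: kept
Therefore res = {'f': 12}.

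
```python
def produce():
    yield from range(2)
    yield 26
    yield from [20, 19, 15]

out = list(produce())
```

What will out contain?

Step 1: Trace yields in order:
  yield 0
  yield 1
  yield 26
  yield 20
  yield 19
  yield 15
Therefore out = [0, 1, 26, 20, 19, 15].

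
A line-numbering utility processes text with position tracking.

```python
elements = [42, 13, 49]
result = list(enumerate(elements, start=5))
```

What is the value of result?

Step 1: enumerate with start=5:
  (5, 42)
  (6, 13)
  (7, 49)
Therefore result = [(5, 42), (6, 13), (7, 49)].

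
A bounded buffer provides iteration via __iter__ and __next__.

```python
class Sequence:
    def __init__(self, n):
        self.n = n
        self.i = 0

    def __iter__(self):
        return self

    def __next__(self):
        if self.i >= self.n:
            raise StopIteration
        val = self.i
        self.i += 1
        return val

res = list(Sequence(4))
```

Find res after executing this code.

Step 1: Sequence(4) creates an iterator counting 0 to 3.
Step 2: list() consumes all values: [0, 1, 2, 3].
Therefore res = [0, 1, 2, 3].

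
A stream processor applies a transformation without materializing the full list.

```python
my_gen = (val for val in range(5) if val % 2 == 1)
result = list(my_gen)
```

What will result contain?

Step 1: Filter range(5) keeping only odd values:
  val=0: even, excluded
  val=1: odd, included
  val=2: even, excluded
  val=3: odd, included
  val=4: even, excluded
Therefore result = [1, 3].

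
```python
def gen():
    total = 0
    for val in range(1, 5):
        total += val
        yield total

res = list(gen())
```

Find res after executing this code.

Step 1: Generator accumulates running sum:
  val=1: total = 1, yield 1
  val=2: total = 3, yield 3
  val=3: total = 6, yield 6
  val=4: total = 10, yield 10
Therefore res = [1, 3, 6, 10].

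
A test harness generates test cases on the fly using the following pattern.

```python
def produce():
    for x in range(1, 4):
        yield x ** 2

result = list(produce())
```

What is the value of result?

Step 1: For each x in range(1, 4), yield x**2:
  x=1: yield 1**2 = 1
  x=2: yield 2**2 = 4
  x=3: yield 3**2 = 9
Therefore result = [1, 4, 9].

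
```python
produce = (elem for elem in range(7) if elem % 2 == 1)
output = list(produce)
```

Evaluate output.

Step 1: Filter range(7) keeping only odd values:
  elem=0: even, excluded
  elem=1: odd, included
  elem=2: even, excluded
  elem=3: odd, included
  elem=4: even, excluded
  elem=5: odd, included
  elem=6: even, excluded
Therefore output = [1, 3, 5].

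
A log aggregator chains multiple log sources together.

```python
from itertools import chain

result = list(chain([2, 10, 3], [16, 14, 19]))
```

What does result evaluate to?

Step 1: chain() concatenates iterables: [2, 10, 3] + [16, 14, 19].
Therefore result = [2, 10, 3, 16, 14, 19].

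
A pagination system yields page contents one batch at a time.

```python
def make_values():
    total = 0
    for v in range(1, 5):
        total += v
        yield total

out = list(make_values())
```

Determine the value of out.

Step 1: Generator accumulates running sum:
  v=1: total = 1, yield 1
  v=2: total = 3, yield 3
  v=3: total = 6, yield 6
  v=4: total = 10, yield 10
Therefore out = [1, 3, 6, 10].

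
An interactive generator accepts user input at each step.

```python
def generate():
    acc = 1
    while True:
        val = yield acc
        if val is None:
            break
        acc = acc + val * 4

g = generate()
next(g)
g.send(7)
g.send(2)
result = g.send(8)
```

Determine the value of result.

Step 1: next() -> yield acc=1.
Step 2: send(7) -> val=7, acc = 1 + 7*4 = 29, yield 29.
Step 3: send(2) -> val=2, acc = 29 + 2*4 = 37, yield 37.
Step 4: send(8) -> val=8, acc = 37 + 8*4 = 69, yield 69.
Therefore result = 69.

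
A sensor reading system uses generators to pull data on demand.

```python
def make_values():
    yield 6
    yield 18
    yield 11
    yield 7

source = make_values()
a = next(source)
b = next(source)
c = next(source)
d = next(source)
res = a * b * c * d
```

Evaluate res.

Step 1: Create generator and consume all values:
  a = next(source) = 6
  b = next(source) = 18
  c = next(source) = 11
  d = next(source) = 7
Step 2: res = 6 * 18 * 11 * 7 = 8316.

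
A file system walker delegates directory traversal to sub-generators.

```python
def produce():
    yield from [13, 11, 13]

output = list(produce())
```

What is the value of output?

Step 1: yield from delegates to the iterable, yielding each element.
Step 2: Collected values: [13, 11, 13].
Therefore output = [13, 11, 13].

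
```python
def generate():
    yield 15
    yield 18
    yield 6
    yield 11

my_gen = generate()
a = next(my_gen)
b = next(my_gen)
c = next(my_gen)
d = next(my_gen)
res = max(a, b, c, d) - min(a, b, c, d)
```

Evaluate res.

Step 1: Create generator and consume all values:
  a = next(my_gen) = 15
  b = next(my_gen) = 18
  c = next(my_gen) = 6
  d = next(my_gen) = 11
Step 2: max = 18, min = 6, res = 18 - 6 = 12.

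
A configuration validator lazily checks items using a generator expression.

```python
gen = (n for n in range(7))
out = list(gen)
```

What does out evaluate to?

Step 1: Generator expression iterates range(7): [0, 1, 2, 3, 4, 5, 6].
Step 2: list() collects all values.
Therefore out = [0, 1, 2, 3, 4, 5, 6].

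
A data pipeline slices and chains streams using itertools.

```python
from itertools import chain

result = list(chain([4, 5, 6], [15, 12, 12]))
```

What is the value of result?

Step 1: chain() concatenates iterables: [4, 5, 6] + [15, 12, 12].
Therefore result = [4, 5, 6, 15, 12, 12].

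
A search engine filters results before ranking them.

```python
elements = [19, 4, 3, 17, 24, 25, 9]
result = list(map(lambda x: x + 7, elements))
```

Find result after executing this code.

Step 1: Apply lambda x: x + 7 to each element:
  19 -> 26
  4 -> 11
  3 -> 10
  17 -> 24
  24 -> 31
  25 -> 32
  9 -> 16
Therefore result = [26, 11, 10, 24, 31, 32, 16].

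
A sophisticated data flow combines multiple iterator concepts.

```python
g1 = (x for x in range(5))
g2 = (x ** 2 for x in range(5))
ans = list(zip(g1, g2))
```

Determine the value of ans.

Step 1: g1 produces [0, 1, 2, 3, 4].
Step 2: g2 produces [0, 1, 4, 9, 16].
Step 3: zip pairs them: [(0, 0), (1, 1), (2, 4), (3, 9), (4, 16)].
Therefore ans = [(0, 0), (1, 1), (2, 4), (3, 9), (4, 16)].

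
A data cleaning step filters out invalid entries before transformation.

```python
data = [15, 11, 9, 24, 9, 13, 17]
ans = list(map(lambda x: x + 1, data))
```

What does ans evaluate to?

Step 1: Apply lambda x: x + 1 to each element:
  15 -> 16
  11 -> 12
  9 -> 10
  24 -> 25
  9 -> 10
  13 -> 14
  17 -> 18
Therefore ans = [16, 12, 10, 25, 10, 14, 18].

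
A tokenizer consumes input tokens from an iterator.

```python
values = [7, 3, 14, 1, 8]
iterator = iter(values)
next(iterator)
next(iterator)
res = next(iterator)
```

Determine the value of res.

Step 1: Create iterator over [7, 3, 14, 1, 8].
Step 2: next() consumes 7.
Step 3: next() consumes 3.
Step 4: next() returns 14.
Therefore res = 14.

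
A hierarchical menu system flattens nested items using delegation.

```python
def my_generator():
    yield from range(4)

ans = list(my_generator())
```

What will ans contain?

Step 1: yield from delegates to the iterable, yielding each element.
Step 2: Collected values: [0, 1, 2, 3].
Therefore ans = [0, 1, 2, 3].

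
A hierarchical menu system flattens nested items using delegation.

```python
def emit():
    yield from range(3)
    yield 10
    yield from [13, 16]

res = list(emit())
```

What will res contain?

Step 1: Trace yields in order:
  yield 0
  yield 1
  yield 2
  yield 10
  yield 13
  yield 16
Therefore res = [0, 1, 2, 10, 13, 16].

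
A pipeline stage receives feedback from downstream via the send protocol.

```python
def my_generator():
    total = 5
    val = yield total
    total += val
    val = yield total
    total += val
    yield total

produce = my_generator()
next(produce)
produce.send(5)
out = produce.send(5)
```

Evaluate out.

Step 1: next() -> yield total=5.
Step 2: send(5) -> val=5, total = 5+5 = 10, yield 10.
Step 3: send(5) -> val=5, total = 10+5 = 15, yield 15.
Therefore out = 15.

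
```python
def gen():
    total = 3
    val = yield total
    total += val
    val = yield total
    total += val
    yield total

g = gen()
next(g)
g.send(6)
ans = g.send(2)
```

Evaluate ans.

Step 1: next() -> yield total=3.
Step 2: send(6) -> val=6, total = 3+6 = 9, yield 9.
Step 3: send(2) -> val=2, total = 9+2 = 11, yield 11.
Therefore ans = 11.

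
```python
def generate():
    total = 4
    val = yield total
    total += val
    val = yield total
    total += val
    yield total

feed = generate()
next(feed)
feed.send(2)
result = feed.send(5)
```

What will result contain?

Step 1: next() -> yield total=4.
Step 2: send(2) -> val=2, total = 4+2 = 6, yield 6.
Step 3: send(5) -> val=5, total = 6+5 = 11, yield 11.
Therefore result = 11.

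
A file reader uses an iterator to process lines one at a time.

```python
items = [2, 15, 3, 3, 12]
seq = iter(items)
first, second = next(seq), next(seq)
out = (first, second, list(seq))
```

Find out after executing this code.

Step 1: Create iterator over [2, 15, 3, 3, 12].
Step 2: first = 2, second = 15.
Step 3: Remaining elements: [3, 3, 12].
Therefore out = (2, 15, [3, 3, 12]).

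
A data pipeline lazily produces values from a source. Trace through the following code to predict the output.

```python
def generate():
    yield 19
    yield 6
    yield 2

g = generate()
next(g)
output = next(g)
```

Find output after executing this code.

Step 1: generate() creates a generator.
Step 2: next(g) yields 19 (consumed and discarded).
Step 3: next(g) yields 6, assigned to output.
Therefore output = 6.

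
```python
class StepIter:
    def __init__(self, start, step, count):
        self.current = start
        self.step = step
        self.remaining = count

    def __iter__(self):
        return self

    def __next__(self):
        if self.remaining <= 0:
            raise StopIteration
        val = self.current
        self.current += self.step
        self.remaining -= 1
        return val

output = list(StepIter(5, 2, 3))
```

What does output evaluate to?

Step 1: StepIter starts at 5, increments by 2, for 3 steps:
  Yield 5, then current += 2
  Yield 7, then current += 2
  Yield 9, then current += 2
Therefore output = [5, 7, 9].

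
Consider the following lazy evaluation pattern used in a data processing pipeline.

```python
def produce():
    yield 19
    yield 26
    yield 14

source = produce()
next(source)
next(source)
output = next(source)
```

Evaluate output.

Step 1: produce() creates a generator.
Step 2: next(source) yields 19 (consumed and discarded).
Step 3: next(source) yields 26 (consumed and discarded).
Step 4: next(source) yields 14, assigned to output.
Therefore output = 14.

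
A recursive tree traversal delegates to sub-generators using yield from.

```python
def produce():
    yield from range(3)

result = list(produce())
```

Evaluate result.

Step 1: yield from delegates to the iterable, yielding each element.
Step 2: Collected values: [0, 1, 2].
Therefore result = [0, 1, 2].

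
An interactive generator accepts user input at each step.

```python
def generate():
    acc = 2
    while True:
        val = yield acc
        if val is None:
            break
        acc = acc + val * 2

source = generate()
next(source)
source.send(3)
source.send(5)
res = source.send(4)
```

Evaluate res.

Step 1: next() -> yield acc=2.
Step 2: send(3) -> val=3, acc = 2 + 3*2 = 8, yield 8.
Step 3: send(5) -> val=5, acc = 8 + 5*2 = 18, yield 18.
Step 4: send(4) -> val=4, acc = 18 + 4*2 = 26, yield 26.
Therefore res = 26.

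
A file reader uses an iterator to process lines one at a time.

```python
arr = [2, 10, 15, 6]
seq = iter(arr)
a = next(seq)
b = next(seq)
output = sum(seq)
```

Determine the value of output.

Step 1: Create iterator over [2, 10, 15, 6].
Step 2: a = next() = 2, b = next() = 10.
Step 3: sum() of remaining [15, 6] = 21.
Therefore output = 21.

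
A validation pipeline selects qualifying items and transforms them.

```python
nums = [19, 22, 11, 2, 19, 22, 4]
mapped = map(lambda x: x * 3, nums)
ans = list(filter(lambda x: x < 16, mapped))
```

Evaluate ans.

Step 1: Map x * 3:
  19 -> 57
  22 -> 66
  11 -> 33
  2 -> 6
  19 -> 57
  22 -> 66
  4 -> 12
Step 2: Filter for < 16:
  57: removed
  66: removed
  33: removed
  6: kept
  57: removed
  66: removed
  12: kept
Therefore ans = [6, 12].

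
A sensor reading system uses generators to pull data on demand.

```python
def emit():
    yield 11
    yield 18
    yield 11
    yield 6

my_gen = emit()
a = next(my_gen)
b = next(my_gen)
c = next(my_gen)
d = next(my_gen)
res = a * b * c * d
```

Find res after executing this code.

Step 1: Create generator and consume all values:
  a = next(my_gen) = 11
  b = next(my_gen) = 18
  c = next(my_gen) = 11
  d = next(my_gen) = 6
Step 2: res = 11 * 18 * 11 * 6 = 13068.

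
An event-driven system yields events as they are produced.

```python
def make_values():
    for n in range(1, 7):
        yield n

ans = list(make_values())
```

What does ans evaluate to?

Step 1: The generator yields each value from range(1, 7).
Step 2: list() consumes all yields: [1, 2, 3, 4, 5, 6].
Therefore ans = [1, 2, 3, 4, 5, 6].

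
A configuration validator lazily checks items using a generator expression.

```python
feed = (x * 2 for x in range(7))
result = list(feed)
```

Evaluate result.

Step 1: For each x in range(7), compute x*2:
  x=0: 0*2 = 0
  x=1: 1*2 = 2
  x=2: 2*2 = 4
  x=3: 3*2 = 6
  x=4: 4*2 = 8
  x=5: 5*2 = 10
  x=6: 6*2 = 12
Therefore result = [0, 2, 4, 6, 8, 10, 12].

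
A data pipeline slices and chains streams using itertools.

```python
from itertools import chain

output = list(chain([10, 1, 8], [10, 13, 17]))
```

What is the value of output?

Step 1: chain() concatenates iterables: [10, 1, 8] + [10, 13, 17].
Therefore output = [10, 1, 8, 10, 13, 17].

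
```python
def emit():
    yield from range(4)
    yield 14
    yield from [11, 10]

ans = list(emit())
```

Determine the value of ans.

Step 1: Trace yields in order:
  yield 0
  yield 1
  yield 2
  yield 3
  yield 14
  yield 11
  yield 10
Therefore ans = [0, 1, 2, 3, 14, 11, 10].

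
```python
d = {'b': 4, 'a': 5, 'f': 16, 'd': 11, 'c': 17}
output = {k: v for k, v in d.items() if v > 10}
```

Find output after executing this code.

Step 1: Filter items where value > 10:
  'b': 4 <= 10: removed
  'a': 5 <= 10: removed
  'f': 16 > 10: kept
  'd': 11 > 10: kept
  'c': 17 > 10: kept
Therefore output = {'f': 16, 'd': 11, 'c': 17}.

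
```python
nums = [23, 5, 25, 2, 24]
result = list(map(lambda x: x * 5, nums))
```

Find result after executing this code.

Step 1: Apply lambda x: x * 5 to each element:
  23 -> 115
  5 -> 25
  25 -> 125
  2 -> 10
  24 -> 120
Therefore result = [115, 25, 125, 10, 120].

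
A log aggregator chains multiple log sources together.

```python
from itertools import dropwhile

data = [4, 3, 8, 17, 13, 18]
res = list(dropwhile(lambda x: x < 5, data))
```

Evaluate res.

Step 1: dropwhile drops elements while < 5:
  4 < 5: dropped
  3 < 5: dropped
  8: kept (dropping stopped)
Step 2: Remaining elements kept regardless of condition.
Therefore res = [8, 17, 13, 18].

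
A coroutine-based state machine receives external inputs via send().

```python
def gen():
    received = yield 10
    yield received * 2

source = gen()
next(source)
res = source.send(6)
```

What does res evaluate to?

Step 1: next(source) advances to first yield, producing 10.
Step 2: send(6) resumes, received = 6.
Step 3: yield received * 2 = 6 * 2 = 12.
Therefore res = 12.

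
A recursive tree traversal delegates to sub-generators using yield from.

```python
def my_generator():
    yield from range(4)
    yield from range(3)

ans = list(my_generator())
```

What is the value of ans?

Step 1: Trace yields in order:
  yield 0
  yield 1
  yield 2
  yield 3
  yield 0
  yield 1
  yield 2
Therefore ans = [0, 1, 2, 3, 0, 1, 2].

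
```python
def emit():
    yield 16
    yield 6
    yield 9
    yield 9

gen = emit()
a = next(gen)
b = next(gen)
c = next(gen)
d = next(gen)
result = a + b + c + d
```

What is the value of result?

Step 1: Create generator and consume all values:
  a = next(gen) = 16
  b = next(gen) = 6
  c = next(gen) = 9
  d = next(gen) = 9
Step 2: result = 16 + 6 + 9 + 9 = 40.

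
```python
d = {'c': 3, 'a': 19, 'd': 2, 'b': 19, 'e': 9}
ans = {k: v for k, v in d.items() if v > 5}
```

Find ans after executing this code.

Step 1: Filter items where value > 5:
  'c': 3 <= 5: removed
  'a': 19 > 5: kept
  'd': 2 <= 5: removed
  'b': 19 > 5: kept
  'e': 9 > 5: kept
Therefore ans = {'a': 19, 'b': 19, 'e': 9}.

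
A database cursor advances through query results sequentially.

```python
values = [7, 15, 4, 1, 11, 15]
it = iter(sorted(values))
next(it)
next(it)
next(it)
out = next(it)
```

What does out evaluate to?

Step 1: sorted([7, 15, 4, 1, 11, 15]) = [1, 4, 7, 11, 15, 15].
Step 2: Create iterator and skip 3 elements.
Step 3: next() returns 11.
Therefore out = 11.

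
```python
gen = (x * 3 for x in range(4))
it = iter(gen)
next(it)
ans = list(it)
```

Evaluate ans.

Step 1: Generator produces [0, 3, 6, 9].
Step 2: next(it) consumes first element (0).
Step 3: list(it) collects remaining: [3, 6, 9].
Therefore ans = [3, 6, 9].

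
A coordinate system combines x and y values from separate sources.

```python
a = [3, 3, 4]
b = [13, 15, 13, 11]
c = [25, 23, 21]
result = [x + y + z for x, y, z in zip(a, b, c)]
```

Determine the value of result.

Step 1: zip three lists (truncates to shortest, len=3):
  3 + 13 + 25 = 41
  3 + 15 + 23 = 41
  4 + 13 + 21 = 38
Therefore result = [41, 41, 38].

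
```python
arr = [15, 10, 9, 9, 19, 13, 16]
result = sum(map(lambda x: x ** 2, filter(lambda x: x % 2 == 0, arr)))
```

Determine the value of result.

Step 1: Filter even numbers from [15, 10, 9, 9, 19, 13, 16]: [10, 16]
Step 2: Square each: [100, 256]
Step 3: Sum = 356.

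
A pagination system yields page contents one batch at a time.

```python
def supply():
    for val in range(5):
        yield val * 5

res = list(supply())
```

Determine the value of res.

Step 1: For each val in range(5), yield val * 5:
  val=0: yield 0 * 5 = 0
  val=1: yield 1 * 5 = 5
  val=2: yield 2 * 5 = 10
  val=3: yield 3 * 5 = 15
  val=4: yield 4 * 5 = 20
Therefore res = [0, 5, 10, 15, 20].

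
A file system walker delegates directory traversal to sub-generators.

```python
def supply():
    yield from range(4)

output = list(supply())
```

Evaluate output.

Step 1: yield from delegates to the iterable, yielding each element.
Step 2: Collected values: [0, 1, 2, 3].
Therefore output = [0, 1, 2, 3].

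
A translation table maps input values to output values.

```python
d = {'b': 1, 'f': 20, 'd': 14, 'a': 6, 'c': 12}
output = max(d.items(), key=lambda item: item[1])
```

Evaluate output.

Step 1: Find item with maximum value:
  ('b', 1)
  ('f', 20)
  ('d', 14)
  ('a', 6)
  ('c', 12)
Step 2: Maximum value is 20 at key 'f'.
Therefore output = ('f', 20).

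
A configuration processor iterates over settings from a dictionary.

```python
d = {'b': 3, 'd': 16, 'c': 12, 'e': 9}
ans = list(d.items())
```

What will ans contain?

Step 1: d.items() returns (key, value) pairs in insertion order.
Therefore ans = [('b', 3), ('d', 16), ('c', 12), ('e', 9)].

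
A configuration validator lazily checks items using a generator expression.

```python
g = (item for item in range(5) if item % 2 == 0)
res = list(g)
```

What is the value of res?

Step 1: Filter range(5) keeping only even values:
  item=0: even, included
  item=1: odd, excluded
  item=2: even, included
  item=3: odd, excluded
  item=4: even, included
Therefore res = [0, 2, 4].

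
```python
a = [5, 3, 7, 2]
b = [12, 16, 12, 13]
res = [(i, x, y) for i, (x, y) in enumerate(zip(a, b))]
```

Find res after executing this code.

Step 1: enumerate(zip(a, b)) gives index with paired elements:
  i=0: (5, 12)
  i=1: (3, 16)
  i=2: (7, 12)
  i=3: (2, 13)
Therefore res = [(0, 5, 12), (1, 3, 16), (2, 7, 12), (3, 2, 13)].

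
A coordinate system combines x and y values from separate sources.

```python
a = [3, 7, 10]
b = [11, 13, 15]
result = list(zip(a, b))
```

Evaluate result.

Step 1: zip pairs elements at same index:
  Index 0: (3, 11)
  Index 1: (7, 13)
  Index 2: (10, 15)
Therefore result = [(3, 11), (7, 13), (10, 15)].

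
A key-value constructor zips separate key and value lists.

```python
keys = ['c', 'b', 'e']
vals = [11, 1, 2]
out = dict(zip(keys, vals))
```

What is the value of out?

Step 1: zip pairs keys with values:
  'c' -> 11
  'b' -> 1
  'e' -> 2
Therefore out = {'c': 11, 'b': 1, 'e': 2}.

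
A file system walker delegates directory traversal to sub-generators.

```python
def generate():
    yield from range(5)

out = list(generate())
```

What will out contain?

Step 1: yield from delegates to the iterable, yielding each element.
Step 2: Collected values: [0, 1, 2, 3, 4].
Therefore out = [0, 1, 2, 3, 4].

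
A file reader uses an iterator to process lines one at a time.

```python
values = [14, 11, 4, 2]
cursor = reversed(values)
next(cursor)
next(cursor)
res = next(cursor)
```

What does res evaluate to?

Step 1: reversed([14, 11, 4, 2]) gives iterator: [2, 4, 11, 14].
Step 2: First next() = 2, second next() = 4.
Step 3: Third next() = 11.
Therefore res = 11.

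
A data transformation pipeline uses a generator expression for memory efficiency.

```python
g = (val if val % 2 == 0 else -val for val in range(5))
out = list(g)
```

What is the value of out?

Step 1: For each val in range(5), yield val if even, else -val:
  val=0: even, yield 0
  val=1: odd, yield -1
  val=2: even, yield 2
  val=3: odd, yield -3
  val=4: even, yield 4
Therefore out = [0, -1, 2, -3, 4].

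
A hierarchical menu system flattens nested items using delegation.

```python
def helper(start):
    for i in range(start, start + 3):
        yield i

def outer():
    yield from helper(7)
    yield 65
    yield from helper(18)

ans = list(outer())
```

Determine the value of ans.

Step 1: outer() delegates to helper(7):
  yield 7
  yield 8
  yield 9
Step 2: yield 65
Step 3: Delegates to helper(18):
  yield 18
  yield 19
  yield 20
Therefore ans = [7, 8, 9, 65, 18, 19, 20].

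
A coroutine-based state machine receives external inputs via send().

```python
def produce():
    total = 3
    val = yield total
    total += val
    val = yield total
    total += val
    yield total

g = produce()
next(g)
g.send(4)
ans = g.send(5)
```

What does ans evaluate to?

Step 1: next() -> yield total=3.
Step 2: send(4) -> val=4, total = 3+4 = 7, yield 7.
Step 3: send(5) -> val=5, total = 7+5 = 12, yield 12.
Therefore ans = 12.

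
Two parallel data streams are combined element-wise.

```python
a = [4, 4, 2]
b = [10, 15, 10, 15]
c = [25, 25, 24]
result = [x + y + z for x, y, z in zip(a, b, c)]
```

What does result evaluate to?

Step 1: zip three lists (truncates to shortest, len=3):
  4 + 10 + 25 = 39
  4 + 15 + 25 = 44
  2 + 10 + 24 = 36
Therefore result = [39, 44, 36].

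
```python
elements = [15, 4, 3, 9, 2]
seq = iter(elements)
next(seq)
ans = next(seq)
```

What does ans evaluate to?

Step 1: Create iterator over [15, 4, 3, 9, 2].
Step 2: next() consumes 15.
Step 3: next() returns 4.
Therefore ans = 4.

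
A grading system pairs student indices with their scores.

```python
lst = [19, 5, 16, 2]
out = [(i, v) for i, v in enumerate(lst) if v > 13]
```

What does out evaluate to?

Step 1: Filter enumerate([19, 5, 16, 2]) keeping v > 13:
  (0, 19): 19 > 13, included
  (1, 5): 5 <= 13, excluded
  (2, 16): 16 > 13, included
  (3, 2): 2 <= 13, excluded
Therefore out = [(0, 19), (2, 16)].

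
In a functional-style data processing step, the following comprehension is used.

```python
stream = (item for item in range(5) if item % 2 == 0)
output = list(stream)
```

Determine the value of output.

Step 1: Filter range(5) keeping only even values:
  item=0: even, included
  item=1: odd, excluded
  item=2: even, included
  item=3: odd, excluded
  item=4: even, included
Therefore output = [0, 2, 4].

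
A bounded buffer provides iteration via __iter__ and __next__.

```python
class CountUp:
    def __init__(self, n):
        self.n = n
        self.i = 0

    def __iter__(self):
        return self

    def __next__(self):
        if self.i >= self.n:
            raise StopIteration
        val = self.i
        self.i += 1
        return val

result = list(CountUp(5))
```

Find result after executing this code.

Step 1: CountUp(5) creates an iterator counting 0 to 4.
Step 2: list() consumes all values: [0, 1, 2, 3, 4].
Therefore result = [0, 1, 2, 3, 4].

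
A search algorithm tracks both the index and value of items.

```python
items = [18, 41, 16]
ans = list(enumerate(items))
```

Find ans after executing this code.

Step 1: enumerate pairs each element with its index:
  (0, 18)
  (1, 41)
  (2, 16)
Therefore ans = [(0, 18), (1, 41), (2, 16)].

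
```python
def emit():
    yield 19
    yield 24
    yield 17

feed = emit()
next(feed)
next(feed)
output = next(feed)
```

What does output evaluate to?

Step 1: emit() creates a generator.
Step 2: next(feed) yields 19 (consumed and discarded).
Step 3: next(feed) yields 24 (consumed and discarded).
Step 4: next(feed) yields 17, assigned to output.
Therefore output = 17.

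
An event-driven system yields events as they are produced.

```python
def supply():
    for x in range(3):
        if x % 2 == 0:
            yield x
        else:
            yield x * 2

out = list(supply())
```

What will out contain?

Step 1: For each x in range(3), yield x if even, else x*2:
  x=0 (even): yield 0
  x=1 (odd): yield 1*2 = 2
  x=2 (even): yield 2
Therefore out = [0, 2, 2].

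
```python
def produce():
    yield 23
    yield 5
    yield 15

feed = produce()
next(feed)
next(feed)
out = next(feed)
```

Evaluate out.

Step 1: produce() creates a generator.
Step 2: next(feed) yields 23 (consumed and discarded).
Step 3: next(feed) yields 5 (consumed and discarded).
Step 4: next(feed) yields 15, assigned to out.
Therefore out = 15.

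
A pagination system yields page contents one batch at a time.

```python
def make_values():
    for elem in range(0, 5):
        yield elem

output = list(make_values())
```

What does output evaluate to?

Step 1: The generator yields each value from range(0, 5).
Step 2: list() consumes all yields: [0, 1, 2, 3, 4].
Therefore output = [0, 1, 2, 3, 4].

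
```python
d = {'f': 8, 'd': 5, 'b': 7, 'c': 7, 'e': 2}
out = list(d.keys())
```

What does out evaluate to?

Step 1: d.keys() returns the dictionary keys in insertion order.
Therefore out = ['f', 'd', 'b', 'c', 'e'].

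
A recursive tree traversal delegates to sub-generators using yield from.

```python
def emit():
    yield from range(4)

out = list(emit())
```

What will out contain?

Step 1: yield from delegates to the iterable, yielding each element.
Step 2: Collected values: [0, 1, 2, 3].
Therefore out = [0, 1, 2, 3].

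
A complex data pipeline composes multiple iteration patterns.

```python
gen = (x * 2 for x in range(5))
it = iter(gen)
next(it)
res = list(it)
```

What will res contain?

Step 1: Generator produces [0, 2, 4, 6, 8].
Step 2: next(it) consumes first element (0).
Step 3: list(it) collects remaining: [2, 4, 6, 8].
Therefore res = [2, 4, 6, 8].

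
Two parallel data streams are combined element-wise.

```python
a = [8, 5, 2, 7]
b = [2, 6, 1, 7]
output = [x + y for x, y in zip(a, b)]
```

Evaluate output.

Step 1: Add corresponding elements:
  8 + 2 = 10
  5 + 6 = 11
  2 + 1 = 3
  7 + 7 = 14
Therefore output = [10, 11, 3, 14].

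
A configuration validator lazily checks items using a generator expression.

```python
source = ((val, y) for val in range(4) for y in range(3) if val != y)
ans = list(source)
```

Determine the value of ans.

Step 1: Nested generator over range(4) x range(3) where val != y:
  (0, 0): excluded (val == y)
  (0, 1): included
  (0, 2): included
  (1, 0): included
  (1, 1): excluded (val == y)
  (1, 2): included
  (2, 0): included
  (2, 1): included
  (2, 2): excluded (val == y)
  (3, 0): included
  (3, 1): included
  (3, 2): included
Therefore ans = [(0, 1), (0, 2), (1, 0), (1, 2), (2, 0), (2, 1), (3, 0), (3, 1), (3, 2)].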